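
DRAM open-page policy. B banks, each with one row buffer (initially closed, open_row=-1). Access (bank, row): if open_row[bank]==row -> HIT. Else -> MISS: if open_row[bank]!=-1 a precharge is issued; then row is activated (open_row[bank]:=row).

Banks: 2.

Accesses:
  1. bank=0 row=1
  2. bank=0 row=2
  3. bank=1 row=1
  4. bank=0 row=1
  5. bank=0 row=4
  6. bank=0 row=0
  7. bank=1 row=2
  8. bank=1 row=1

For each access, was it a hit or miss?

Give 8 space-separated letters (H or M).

Acc 1: bank0 row1 -> MISS (open row1); precharges=0
Acc 2: bank0 row2 -> MISS (open row2); precharges=1
Acc 3: bank1 row1 -> MISS (open row1); precharges=1
Acc 4: bank0 row1 -> MISS (open row1); precharges=2
Acc 5: bank0 row4 -> MISS (open row4); precharges=3
Acc 6: bank0 row0 -> MISS (open row0); precharges=4
Acc 7: bank1 row2 -> MISS (open row2); precharges=5
Acc 8: bank1 row1 -> MISS (open row1); precharges=6

Answer: M M M M M M M M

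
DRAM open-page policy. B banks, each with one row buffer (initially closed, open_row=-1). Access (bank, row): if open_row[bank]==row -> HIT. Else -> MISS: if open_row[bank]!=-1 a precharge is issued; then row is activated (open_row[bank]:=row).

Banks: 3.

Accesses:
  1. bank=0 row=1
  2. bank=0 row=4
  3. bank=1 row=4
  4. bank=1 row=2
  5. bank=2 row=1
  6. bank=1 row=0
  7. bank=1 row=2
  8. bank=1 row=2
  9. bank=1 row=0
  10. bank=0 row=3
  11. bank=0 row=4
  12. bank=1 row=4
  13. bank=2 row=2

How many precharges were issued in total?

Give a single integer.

Acc 1: bank0 row1 -> MISS (open row1); precharges=0
Acc 2: bank0 row4 -> MISS (open row4); precharges=1
Acc 3: bank1 row4 -> MISS (open row4); precharges=1
Acc 4: bank1 row2 -> MISS (open row2); precharges=2
Acc 5: bank2 row1 -> MISS (open row1); precharges=2
Acc 6: bank1 row0 -> MISS (open row0); precharges=3
Acc 7: bank1 row2 -> MISS (open row2); precharges=4
Acc 8: bank1 row2 -> HIT
Acc 9: bank1 row0 -> MISS (open row0); precharges=5
Acc 10: bank0 row3 -> MISS (open row3); precharges=6
Acc 11: bank0 row4 -> MISS (open row4); precharges=7
Acc 12: bank1 row4 -> MISS (open row4); precharges=8
Acc 13: bank2 row2 -> MISS (open row2); precharges=9

Answer: 9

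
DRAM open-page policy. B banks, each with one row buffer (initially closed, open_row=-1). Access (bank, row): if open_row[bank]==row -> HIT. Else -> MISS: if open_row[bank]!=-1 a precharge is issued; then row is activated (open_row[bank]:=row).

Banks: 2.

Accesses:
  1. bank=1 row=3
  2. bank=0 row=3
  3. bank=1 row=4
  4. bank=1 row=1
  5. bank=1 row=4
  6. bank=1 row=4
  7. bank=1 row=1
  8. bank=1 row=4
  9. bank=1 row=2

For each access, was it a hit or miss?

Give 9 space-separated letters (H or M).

Acc 1: bank1 row3 -> MISS (open row3); precharges=0
Acc 2: bank0 row3 -> MISS (open row3); precharges=0
Acc 3: bank1 row4 -> MISS (open row4); precharges=1
Acc 4: bank1 row1 -> MISS (open row1); precharges=2
Acc 5: bank1 row4 -> MISS (open row4); precharges=3
Acc 6: bank1 row4 -> HIT
Acc 7: bank1 row1 -> MISS (open row1); precharges=4
Acc 8: bank1 row4 -> MISS (open row4); precharges=5
Acc 9: bank1 row2 -> MISS (open row2); precharges=6

Answer: M M M M M H M M M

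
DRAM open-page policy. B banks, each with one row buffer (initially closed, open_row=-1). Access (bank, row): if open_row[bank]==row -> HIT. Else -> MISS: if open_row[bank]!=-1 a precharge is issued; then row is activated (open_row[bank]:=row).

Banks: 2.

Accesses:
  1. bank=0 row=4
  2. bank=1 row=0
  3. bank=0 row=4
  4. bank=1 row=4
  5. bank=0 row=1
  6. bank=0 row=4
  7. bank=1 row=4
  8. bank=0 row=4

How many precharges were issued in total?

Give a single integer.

Answer: 3

Derivation:
Acc 1: bank0 row4 -> MISS (open row4); precharges=0
Acc 2: bank1 row0 -> MISS (open row0); precharges=0
Acc 3: bank0 row4 -> HIT
Acc 4: bank1 row4 -> MISS (open row4); precharges=1
Acc 5: bank0 row1 -> MISS (open row1); precharges=2
Acc 6: bank0 row4 -> MISS (open row4); precharges=3
Acc 7: bank1 row4 -> HIT
Acc 8: bank0 row4 -> HIT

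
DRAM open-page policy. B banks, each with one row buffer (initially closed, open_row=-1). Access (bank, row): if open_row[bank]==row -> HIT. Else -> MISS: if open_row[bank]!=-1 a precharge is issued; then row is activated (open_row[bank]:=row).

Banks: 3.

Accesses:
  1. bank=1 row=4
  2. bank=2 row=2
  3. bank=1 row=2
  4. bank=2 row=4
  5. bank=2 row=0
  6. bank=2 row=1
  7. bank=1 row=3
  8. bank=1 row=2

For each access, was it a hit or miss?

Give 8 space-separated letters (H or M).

Answer: M M M M M M M M

Derivation:
Acc 1: bank1 row4 -> MISS (open row4); precharges=0
Acc 2: bank2 row2 -> MISS (open row2); precharges=0
Acc 3: bank1 row2 -> MISS (open row2); precharges=1
Acc 4: bank2 row4 -> MISS (open row4); precharges=2
Acc 5: bank2 row0 -> MISS (open row0); precharges=3
Acc 6: bank2 row1 -> MISS (open row1); precharges=4
Acc 7: bank1 row3 -> MISS (open row3); precharges=5
Acc 8: bank1 row2 -> MISS (open row2); precharges=6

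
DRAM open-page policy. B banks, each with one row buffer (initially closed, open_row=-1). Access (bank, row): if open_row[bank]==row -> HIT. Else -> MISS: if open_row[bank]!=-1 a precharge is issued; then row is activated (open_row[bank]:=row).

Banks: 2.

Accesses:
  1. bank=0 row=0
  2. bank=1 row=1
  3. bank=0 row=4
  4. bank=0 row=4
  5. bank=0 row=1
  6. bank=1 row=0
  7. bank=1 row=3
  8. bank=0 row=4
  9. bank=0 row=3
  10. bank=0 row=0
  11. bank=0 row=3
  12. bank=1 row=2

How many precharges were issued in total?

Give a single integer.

Answer: 9

Derivation:
Acc 1: bank0 row0 -> MISS (open row0); precharges=0
Acc 2: bank1 row1 -> MISS (open row1); precharges=0
Acc 3: bank0 row4 -> MISS (open row4); precharges=1
Acc 4: bank0 row4 -> HIT
Acc 5: bank0 row1 -> MISS (open row1); precharges=2
Acc 6: bank1 row0 -> MISS (open row0); precharges=3
Acc 7: bank1 row3 -> MISS (open row3); precharges=4
Acc 8: bank0 row4 -> MISS (open row4); precharges=5
Acc 9: bank0 row3 -> MISS (open row3); precharges=6
Acc 10: bank0 row0 -> MISS (open row0); precharges=7
Acc 11: bank0 row3 -> MISS (open row3); precharges=8
Acc 12: bank1 row2 -> MISS (open row2); precharges=9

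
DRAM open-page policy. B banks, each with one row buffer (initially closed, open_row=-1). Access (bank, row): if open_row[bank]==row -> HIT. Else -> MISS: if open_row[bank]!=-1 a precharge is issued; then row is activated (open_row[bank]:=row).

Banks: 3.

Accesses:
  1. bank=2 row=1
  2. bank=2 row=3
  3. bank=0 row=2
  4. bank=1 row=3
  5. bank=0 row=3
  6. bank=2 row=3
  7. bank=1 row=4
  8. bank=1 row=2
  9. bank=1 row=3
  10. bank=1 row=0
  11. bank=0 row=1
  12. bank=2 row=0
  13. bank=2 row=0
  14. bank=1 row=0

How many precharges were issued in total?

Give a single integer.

Answer: 8

Derivation:
Acc 1: bank2 row1 -> MISS (open row1); precharges=0
Acc 2: bank2 row3 -> MISS (open row3); precharges=1
Acc 3: bank0 row2 -> MISS (open row2); precharges=1
Acc 4: bank1 row3 -> MISS (open row3); precharges=1
Acc 5: bank0 row3 -> MISS (open row3); precharges=2
Acc 6: bank2 row3 -> HIT
Acc 7: bank1 row4 -> MISS (open row4); precharges=3
Acc 8: bank1 row2 -> MISS (open row2); precharges=4
Acc 9: bank1 row3 -> MISS (open row3); precharges=5
Acc 10: bank1 row0 -> MISS (open row0); precharges=6
Acc 11: bank0 row1 -> MISS (open row1); precharges=7
Acc 12: bank2 row0 -> MISS (open row0); precharges=8
Acc 13: bank2 row0 -> HIT
Acc 14: bank1 row0 -> HIT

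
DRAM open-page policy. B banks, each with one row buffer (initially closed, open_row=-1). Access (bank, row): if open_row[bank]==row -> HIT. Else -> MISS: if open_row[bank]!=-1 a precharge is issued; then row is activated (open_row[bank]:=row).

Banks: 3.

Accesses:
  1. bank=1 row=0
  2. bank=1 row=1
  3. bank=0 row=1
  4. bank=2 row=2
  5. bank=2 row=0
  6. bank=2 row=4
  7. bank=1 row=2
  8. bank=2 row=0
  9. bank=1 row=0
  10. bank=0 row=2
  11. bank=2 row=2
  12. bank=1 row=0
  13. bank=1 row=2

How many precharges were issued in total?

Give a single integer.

Acc 1: bank1 row0 -> MISS (open row0); precharges=0
Acc 2: bank1 row1 -> MISS (open row1); precharges=1
Acc 3: bank0 row1 -> MISS (open row1); precharges=1
Acc 4: bank2 row2 -> MISS (open row2); precharges=1
Acc 5: bank2 row0 -> MISS (open row0); precharges=2
Acc 6: bank2 row4 -> MISS (open row4); precharges=3
Acc 7: bank1 row2 -> MISS (open row2); precharges=4
Acc 8: bank2 row0 -> MISS (open row0); precharges=5
Acc 9: bank1 row0 -> MISS (open row0); precharges=6
Acc 10: bank0 row2 -> MISS (open row2); precharges=7
Acc 11: bank2 row2 -> MISS (open row2); precharges=8
Acc 12: bank1 row0 -> HIT
Acc 13: bank1 row2 -> MISS (open row2); precharges=9

Answer: 9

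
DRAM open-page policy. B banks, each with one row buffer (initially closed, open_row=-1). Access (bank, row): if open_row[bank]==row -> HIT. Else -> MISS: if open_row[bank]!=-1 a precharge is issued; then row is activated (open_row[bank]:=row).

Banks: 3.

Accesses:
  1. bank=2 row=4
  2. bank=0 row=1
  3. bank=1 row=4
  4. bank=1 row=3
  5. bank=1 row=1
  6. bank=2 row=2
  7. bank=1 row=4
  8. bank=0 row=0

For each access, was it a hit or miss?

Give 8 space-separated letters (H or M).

Answer: M M M M M M M M

Derivation:
Acc 1: bank2 row4 -> MISS (open row4); precharges=0
Acc 2: bank0 row1 -> MISS (open row1); precharges=0
Acc 3: bank1 row4 -> MISS (open row4); precharges=0
Acc 4: bank1 row3 -> MISS (open row3); precharges=1
Acc 5: bank1 row1 -> MISS (open row1); precharges=2
Acc 6: bank2 row2 -> MISS (open row2); precharges=3
Acc 7: bank1 row4 -> MISS (open row4); precharges=4
Acc 8: bank0 row0 -> MISS (open row0); precharges=5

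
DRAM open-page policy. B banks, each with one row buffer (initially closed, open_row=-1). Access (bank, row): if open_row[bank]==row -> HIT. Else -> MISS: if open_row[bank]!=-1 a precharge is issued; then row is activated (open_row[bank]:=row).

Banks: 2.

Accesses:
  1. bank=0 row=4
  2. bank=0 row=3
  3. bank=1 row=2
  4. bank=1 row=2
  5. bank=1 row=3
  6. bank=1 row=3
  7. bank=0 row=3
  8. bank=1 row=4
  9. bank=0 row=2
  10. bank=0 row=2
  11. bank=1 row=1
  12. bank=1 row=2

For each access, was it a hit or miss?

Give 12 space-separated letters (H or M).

Acc 1: bank0 row4 -> MISS (open row4); precharges=0
Acc 2: bank0 row3 -> MISS (open row3); precharges=1
Acc 3: bank1 row2 -> MISS (open row2); precharges=1
Acc 4: bank1 row2 -> HIT
Acc 5: bank1 row3 -> MISS (open row3); precharges=2
Acc 6: bank1 row3 -> HIT
Acc 7: bank0 row3 -> HIT
Acc 8: bank1 row4 -> MISS (open row4); precharges=3
Acc 9: bank0 row2 -> MISS (open row2); precharges=4
Acc 10: bank0 row2 -> HIT
Acc 11: bank1 row1 -> MISS (open row1); precharges=5
Acc 12: bank1 row2 -> MISS (open row2); precharges=6

Answer: M M M H M H H M M H M M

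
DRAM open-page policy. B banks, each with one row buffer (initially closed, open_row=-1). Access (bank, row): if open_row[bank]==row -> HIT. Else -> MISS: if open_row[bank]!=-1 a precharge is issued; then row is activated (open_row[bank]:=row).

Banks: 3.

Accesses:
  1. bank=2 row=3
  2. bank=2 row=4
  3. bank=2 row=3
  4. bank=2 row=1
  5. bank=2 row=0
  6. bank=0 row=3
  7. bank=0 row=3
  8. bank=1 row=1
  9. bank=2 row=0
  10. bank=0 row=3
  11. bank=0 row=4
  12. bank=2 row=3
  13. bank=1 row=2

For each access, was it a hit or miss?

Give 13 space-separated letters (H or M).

Acc 1: bank2 row3 -> MISS (open row3); precharges=0
Acc 2: bank2 row4 -> MISS (open row4); precharges=1
Acc 3: bank2 row3 -> MISS (open row3); precharges=2
Acc 4: bank2 row1 -> MISS (open row1); precharges=3
Acc 5: bank2 row0 -> MISS (open row0); precharges=4
Acc 6: bank0 row3 -> MISS (open row3); precharges=4
Acc 7: bank0 row3 -> HIT
Acc 8: bank1 row1 -> MISS (open row1); precharges=4
Acc 9: bank2 row0 -> HIT
Acc 10: bank0 row3 -> HIT
Acc 11: bank0 row4 -> MISS (open row4); precharges=5
Acc 12: bank2 row3 -> MISS (open row3); precharges=6
Acc 13: bank1 row2 -> MISS (open row2); precharges=7

Answer: M M M M M M H M H H M M M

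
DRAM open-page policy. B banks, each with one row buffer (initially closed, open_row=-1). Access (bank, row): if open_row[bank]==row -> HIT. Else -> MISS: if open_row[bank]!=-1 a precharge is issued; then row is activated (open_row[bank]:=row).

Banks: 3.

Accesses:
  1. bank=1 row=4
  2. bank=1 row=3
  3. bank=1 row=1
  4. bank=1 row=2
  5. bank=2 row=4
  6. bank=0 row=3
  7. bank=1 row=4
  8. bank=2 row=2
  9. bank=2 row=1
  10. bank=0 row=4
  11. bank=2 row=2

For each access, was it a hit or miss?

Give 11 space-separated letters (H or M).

Acc 1: bank1 row4 -> MISS (open row4); precharges=0
Acc 2: bank1 row3 -> MISS (open row3); precharges=1
Acc 3: bank1 row1 -> MISS (open row1); precharges=2
Acc 4: bank1 row2 -> MISS (open row2); precharges=3
Acc 5: bank2 row4 -> MISS (open row4); precharges=3
Acc 6: bank0 row3 -> MISS (open row3); precharges=3
Acc 7: bank1 row4 -> MISS (open row4); precharges=4
Acc 8: bank2 row2 -> MISS (open row2); precharges=5
Acc 9: bank2 row1 -> MISS (open row1); precharges=6
Acc 10: bank0 row4 -> MISS (open row4); precharges=7
Acc 11: bank2 row2 -> MISS (open row2); precharges=8

Answer: M M M M M M M M M M M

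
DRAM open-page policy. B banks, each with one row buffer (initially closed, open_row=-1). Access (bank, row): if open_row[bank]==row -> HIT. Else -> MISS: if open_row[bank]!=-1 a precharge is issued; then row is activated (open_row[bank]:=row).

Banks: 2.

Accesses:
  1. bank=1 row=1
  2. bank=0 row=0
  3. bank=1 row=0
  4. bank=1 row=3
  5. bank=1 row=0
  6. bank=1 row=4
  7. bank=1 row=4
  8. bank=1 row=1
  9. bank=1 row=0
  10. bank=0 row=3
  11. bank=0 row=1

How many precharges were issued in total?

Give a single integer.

Answer: 8

Derivation:
Acc 1: bank1 row1 -> MISS (open row1); precharges=0
Acc 2: bank0 row0 -> MISS (open row0); precharges=0
Acc 3: bank1 row0 -> MISS (open row0); precharges=1
Acc 4: bank1 row3 -> MISS (open row3); precharges=2
Acc 5: bank1 row0 -> MISS (open row0); precharges=3
Acc 6: bank1 row4 -> MISS (open row4); precharges=4
Acc 7: bank1 row4 -> HIT
Acc 8: bank1 row1 -> MISS (open row1); precharges=5
Acc 9: bank1 row0 -> MISS (open row0); precharges=6
Acc 10: bank0 row3 -> MISS (open row3); precharges=7
Acc 11: bank0 row1 -> MISS (open row1); precharges=8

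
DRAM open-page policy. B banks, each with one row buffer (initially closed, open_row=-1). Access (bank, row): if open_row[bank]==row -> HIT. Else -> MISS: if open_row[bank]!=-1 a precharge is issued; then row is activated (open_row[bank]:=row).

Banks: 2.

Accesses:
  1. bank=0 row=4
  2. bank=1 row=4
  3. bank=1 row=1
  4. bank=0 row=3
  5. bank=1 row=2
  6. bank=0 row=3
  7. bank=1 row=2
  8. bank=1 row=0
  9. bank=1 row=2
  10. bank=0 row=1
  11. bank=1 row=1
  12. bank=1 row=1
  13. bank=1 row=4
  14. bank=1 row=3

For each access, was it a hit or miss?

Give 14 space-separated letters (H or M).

Acc 1: bank0 row4 -> MISS (open row4); precharges=0
Acc 2: bank1 row4 -> MISS (open row4); precharges=0
Acc 3: bank1 row1 -> MISS (open row1); precharges=1
Acc 4: bank0 row3 -> MISS (open row3); precharges=2
Acc 5: bank1 row2 -> MISS (open row2); precharges=3
Acc 6: bank0 row3 -> HIT
Acc 7: bank1 row2 -> HIT
Acc 8: bank1 row0 -> MISS (open row0); precharges=4
Acc 9: bank1 row2 -> MISS (open row2); precharges=5
Acc 10: bank0 row1 -> MISS (open row1); precharges=6
Acc 11: bank1 row1 -> MISS (open row1); precharges=7
Acc 12: bank1 row1 -> HIT
Acc 13: bank1 row4 -> MISS (open row4); precharges=8
Acc 14: bank1 row3 -> MISS (open row3); precharges=9

Answer: M M M M M H H M M M M H M M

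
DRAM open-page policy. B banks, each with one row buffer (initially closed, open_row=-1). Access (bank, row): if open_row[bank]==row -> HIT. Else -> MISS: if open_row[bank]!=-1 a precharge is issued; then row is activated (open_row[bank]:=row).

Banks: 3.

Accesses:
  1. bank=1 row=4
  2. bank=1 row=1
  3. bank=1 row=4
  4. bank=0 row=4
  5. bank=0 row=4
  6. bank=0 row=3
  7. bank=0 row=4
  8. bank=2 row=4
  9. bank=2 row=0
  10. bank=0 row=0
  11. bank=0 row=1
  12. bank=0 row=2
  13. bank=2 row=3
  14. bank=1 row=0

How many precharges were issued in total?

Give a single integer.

Answer: 10

Derivation:
Acc 1: bank1 row4 -> MISS (open row4); precharges=0
Acc 2: bank1 row1 -> MISS (open row1); precharges=1
Acc 3: bank1 row4 -> MISS (open row4); precharges=2
Acc 4: bank0 row4 -> MISS (open row4); precharges=2
Acc 5: bank0 row4 -> HIT
Acc 6: bank0 row3 -> MISS (open row3); precharges=3
Acc 7: bank0 row4 -> MISS (open row4); precharges=4
Acc 8: bank2 row4 -> MISS (open row4); precharges=4
Acc 9: bank2 row0 -> MISS (open row0); precharges=5
Acc 10: bank0 row0 -> MISS (open row0); precharges=6
Acc 11: bank0 row1 -> MISS (open row1); precharges=7
Acc 12: bank0 row2 -> MISS (open row2); precharges=8
Acc 13: bank2 row3 -> MISS (open row3); precharges=9
Acc 14: bank1 row0 -> MISS (open row0); precharges=10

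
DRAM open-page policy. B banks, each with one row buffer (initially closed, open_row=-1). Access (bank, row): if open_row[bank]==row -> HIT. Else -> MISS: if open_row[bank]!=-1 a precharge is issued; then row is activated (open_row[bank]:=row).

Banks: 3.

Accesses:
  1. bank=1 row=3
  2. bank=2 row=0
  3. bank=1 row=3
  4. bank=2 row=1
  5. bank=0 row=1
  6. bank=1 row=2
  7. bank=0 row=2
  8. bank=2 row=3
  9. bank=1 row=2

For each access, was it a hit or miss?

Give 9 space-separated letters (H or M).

Acc 1: bank1 row3 -> MISS (open row3); precharges=0
Acc 2: bank2 row0 -> MISS (open row0); precharges=0
Acc 3: bank1 row3 -> HIT
Acc 4: bank2 row1 -> MISS (open row1); precharges=1
Acc 5: bank0 row1 -> MISS (open row1); precharges=1
Acc 6: bank1 row2 -> MISS (open row2); precharges=2
Acc 7: bank0 row2 -> MISS (open row2); precharges=3
Acc 8: bank2 row3 -> MISS (open row3); precharges=4
Acc 9: bank1 row2 -> HIT

Answer: M M H M M M M M H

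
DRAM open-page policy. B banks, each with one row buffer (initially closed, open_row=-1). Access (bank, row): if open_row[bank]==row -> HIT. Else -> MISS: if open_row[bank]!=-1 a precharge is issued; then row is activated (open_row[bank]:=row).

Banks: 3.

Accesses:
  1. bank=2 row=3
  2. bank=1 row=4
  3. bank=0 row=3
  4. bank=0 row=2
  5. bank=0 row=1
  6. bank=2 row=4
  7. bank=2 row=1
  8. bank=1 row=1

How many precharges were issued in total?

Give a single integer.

Acc 1: bank2 row3 -> MISS (open row3); precharges=0
Acc 2: bank1 row4 -> MISS (open row4); precharges=0
Acc 3: bank0 row3 -> MISS (open row3); precharges=0
Acc 4: bank0 row2 -> MISS (open row2); precharges=1
Acc 5: bank0 row1 -> MISS (open row1); precharges=2
Acc 6: bank2 row4 -> MISS (open row4); precharges=3
Acc 7: bank2 row1 -> MISS (open row1); precharges=4
Acc 8: bank1 row1 -> MISS (open row1); precharges=5

Answer: 5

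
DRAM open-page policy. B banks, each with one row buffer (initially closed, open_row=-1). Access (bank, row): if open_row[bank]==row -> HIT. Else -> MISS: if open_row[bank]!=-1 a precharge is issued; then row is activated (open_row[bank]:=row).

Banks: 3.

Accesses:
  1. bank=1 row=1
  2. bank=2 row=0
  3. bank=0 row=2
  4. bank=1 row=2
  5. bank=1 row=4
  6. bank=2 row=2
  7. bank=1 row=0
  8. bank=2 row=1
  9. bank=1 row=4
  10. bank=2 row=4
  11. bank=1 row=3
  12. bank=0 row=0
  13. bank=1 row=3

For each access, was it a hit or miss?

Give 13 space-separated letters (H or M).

Answer: M M M M M M M M M M M M H

Derivation:
Acc 1: bank1 row1 -> MISS (open row1); precharges=0
Acc 2: bank2 row0 -> MISS (open row0); precharges=0
Acc 3: bank0 row2 -> MISS (open row2); precharges=0
Acc 4: bank1 row2 -> MISS (open row2); precharges=1
Acc 5: bank1 row4 -> MISS (open row4); precharges=2
Acc 6: bank2 row2 -> MISS (open row2); precharges=3
Acc 7: bank1 row0 -> MISS (open row0); precharges=4
Acc 8: bank2 row1 -> MISS (open row1); precharges=5
Acc 9: bank1 row4 -> MISS (open row4); precharges=6
Acc 10: bank2 row4 -> MISS (open row4); precharges=7
Acc 11: bank1 row3 -> MISS (open row3); precharges=8
Acc 12: bank0 row0 -> MISS (open row0); precharges=9
Acc 13: bank1 row3 -> HIT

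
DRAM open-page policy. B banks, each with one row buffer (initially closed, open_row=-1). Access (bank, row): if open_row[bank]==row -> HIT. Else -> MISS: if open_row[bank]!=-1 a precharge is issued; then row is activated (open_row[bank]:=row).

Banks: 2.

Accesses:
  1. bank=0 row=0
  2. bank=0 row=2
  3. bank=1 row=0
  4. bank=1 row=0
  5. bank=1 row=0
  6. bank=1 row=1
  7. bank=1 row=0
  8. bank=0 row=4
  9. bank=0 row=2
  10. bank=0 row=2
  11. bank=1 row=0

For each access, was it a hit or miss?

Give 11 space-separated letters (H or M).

Answer: M M M H H M M M M H H

Derivation:
Acc 1: bank0 row0 -> MISS (open row0); precharges=0
Acc 2: bank0 row2 -> MISS (open row2); precharges=1
Acc 3: bank1 row0 -> MISS (open row0); precharges=1
Acc 4: bank1 row0 -> HIT
Acc 5: bank1 row0 -> HIT
Acc 6: bank1 row1 -> MISS (open row1); precharges=2
Acc 7: bank1 row0 -> MISS (open row0); precharges=3
Acc 8: bank0 row4 -> MISS (open row4); precharges=4
Acc 9: bank0 row2 -> MISS (open row2); precharges=5
Acc 10: bank0 row2 -> HIT
Acc 11: bank1 row0 -> HIT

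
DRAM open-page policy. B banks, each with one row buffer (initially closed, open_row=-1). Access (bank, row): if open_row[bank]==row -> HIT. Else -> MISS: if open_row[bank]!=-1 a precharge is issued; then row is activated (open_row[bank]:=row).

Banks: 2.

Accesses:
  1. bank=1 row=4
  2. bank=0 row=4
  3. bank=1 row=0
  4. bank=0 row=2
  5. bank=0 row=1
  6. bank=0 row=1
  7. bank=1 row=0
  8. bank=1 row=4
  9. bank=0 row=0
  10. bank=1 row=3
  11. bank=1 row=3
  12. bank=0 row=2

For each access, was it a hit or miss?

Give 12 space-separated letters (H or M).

Answer: M M M M M H H M M M H M

Derivation:
Acc 1: bank1 row4 -> MISS (open row4); precharges=0
Acc 2: bank0 row4 -> MISS (open row4); precharges=0
Acc 3: bank1 row0 -> MISS (open row0); precharges=1
Acc 4: bank0 row2 -> MISS (open row2); precharges=2
Acc 5: bank0 row1 -> MISS (open row1); precharges=3
Acc 6: bank0 row1 -> HIT
Acc 7: bank1 row0 -> HIT
Acc 8: bank1 row4 -> MISS (open row4); precharges=4
Acc 9: bank0 row0 -> MISS (open row0); precharges=5
Acc 10: bank1 row3 -> MISS (open row3); precharges=6
Acc 11: bank1 row3 -> HIT
Acc 12: bank0 row2 -> MISS (open row2); precharges=7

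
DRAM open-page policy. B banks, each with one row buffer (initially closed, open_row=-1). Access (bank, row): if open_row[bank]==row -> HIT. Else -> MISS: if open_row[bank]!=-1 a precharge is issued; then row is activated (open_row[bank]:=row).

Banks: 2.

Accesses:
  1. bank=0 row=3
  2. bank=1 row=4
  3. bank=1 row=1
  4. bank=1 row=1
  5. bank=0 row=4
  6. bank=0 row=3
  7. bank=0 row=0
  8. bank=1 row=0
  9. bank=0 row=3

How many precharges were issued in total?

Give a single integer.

Answer: 6

Derivation:
Acc 1: bank0 row3 -> MISS (open row3); precharges=0
Acc 2: bank1 row4 -> MISS (open row4); precharges=0
Acc 3: bank1 row1 -> MISS (open row1); precharges=1
Acc 4: bank1 row1 -> HIT
Acc 5: bank0 row4 -> MISS (open row4); precharges=2
Acc 6: bank0 row3 -> MISS (open row3); precharges=3
Acc 7: bank0 row0 -> MISS (open row0); precharges=4
Acc 8: bank1 row0 -> MISS (open row0); precharges=5
Acc 9: bank0 row3 -> MISS (open row3); precharges=6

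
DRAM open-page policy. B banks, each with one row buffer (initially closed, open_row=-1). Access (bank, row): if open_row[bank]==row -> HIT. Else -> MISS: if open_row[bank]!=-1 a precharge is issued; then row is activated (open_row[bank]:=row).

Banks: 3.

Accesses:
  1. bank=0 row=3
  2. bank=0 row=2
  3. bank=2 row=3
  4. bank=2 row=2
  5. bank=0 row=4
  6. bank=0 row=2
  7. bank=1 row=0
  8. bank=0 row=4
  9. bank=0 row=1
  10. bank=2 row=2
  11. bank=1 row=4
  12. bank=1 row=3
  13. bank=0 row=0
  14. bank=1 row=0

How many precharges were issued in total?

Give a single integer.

Answer: 10

Derivation:
Acc 1: bank0 row3 -> MISS (open row3); precharges=0
Acc 2: bank0 row2 -> MISS (open row2); precharges=1
Acc 3: bank2 row3 -> MISS (open row3); precharges=1
Acc 4: bank2 row2 -> MISS (open row2); precharges=2
Acc 5: bank0 row4 -> MISS (open row4); precharges=3
Acc 6: bank0 row2 -> MISS (open row2); precharges=4
Acc 7: bank1 row0 -> MISS (open row0); precharges=4
Acc 8: bank0 row4 -> MISS (open row4); precharges=5
Acc 9: bank0 row1 -> MISS (open row1); precharges=6
Acc 10: bank2 row2 -> HIT
Acc 11: bank1 row4 -> MISS (open row4); precharges=7
Acc 12: bank1 row3 -> MISS (open row3); precharges=8
Acc 13: bank0 row0 -> MISS (open row0); precharges=9
Acc 14: bank1 row0 -> MISS (open row0); precharges=10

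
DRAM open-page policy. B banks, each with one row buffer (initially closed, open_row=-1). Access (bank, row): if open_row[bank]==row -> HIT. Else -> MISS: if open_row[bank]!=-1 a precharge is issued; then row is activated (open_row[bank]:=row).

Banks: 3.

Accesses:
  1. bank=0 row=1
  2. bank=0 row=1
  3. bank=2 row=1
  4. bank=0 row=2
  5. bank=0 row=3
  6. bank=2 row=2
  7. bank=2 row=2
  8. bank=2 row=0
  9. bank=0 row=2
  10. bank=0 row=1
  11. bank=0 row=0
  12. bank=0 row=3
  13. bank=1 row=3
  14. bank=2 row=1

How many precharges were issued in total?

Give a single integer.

Acc 1: bank0 row1 -> MISS (open row1); precharges=0
Acc 2: bank0 row1 -> HIT
Acc 3: bank2 row1 -> MISS (open row1); precharges=0
Acc 4: bank0 row2 -> MISS (open row2); precharges=1
Acc 5: bank0 row3 -> MISS (open row3); precharges=2
Acc 6: bank2 row2 -> MISS (open row2); precharges=3
Acc 7: bank2 row2 -> HIT
Acc 8: bank2 row0 -> MISS (open row0); precharges=4
Acc 9: bank0 row2 -> MISS (open row2); precharges=5
Acc 10: bank0 row1 -> MISS (open row1); precharges=6
Acc 11: bank0 row0 -> MISS (open row0); precharges=7
Acc 12: bank0 row3 -> MISS (open row3); precharges=8
Acc 13: bank1 row3 -> MISS (open row3); precharges=8
Acc 14: bank2 row1 -> MISS (open row1); precharges=9

Answer: 9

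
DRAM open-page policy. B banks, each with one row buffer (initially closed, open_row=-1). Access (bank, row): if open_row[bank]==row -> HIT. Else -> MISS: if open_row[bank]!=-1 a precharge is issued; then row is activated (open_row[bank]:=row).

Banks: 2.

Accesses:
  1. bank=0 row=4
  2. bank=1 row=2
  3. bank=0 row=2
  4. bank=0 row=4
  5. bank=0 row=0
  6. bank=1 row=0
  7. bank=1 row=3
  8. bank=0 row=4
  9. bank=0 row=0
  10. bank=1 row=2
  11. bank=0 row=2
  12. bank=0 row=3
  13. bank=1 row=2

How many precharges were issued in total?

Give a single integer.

Answer: 10

Derivation:
Acc 1: bank0 row4 -> MISS (open row4); precharges=0
Acc 2: bank1 row2 -> MISS (open row2); precharges=0
Acc 3: bank0 row2 -> MISS (open row2); precharges=1
Acc 4: bank0 row4 -> MISS (open row4); precharges=2
Acc 5: bank0 row0 -> MISS (open row0); precharges=3
Acc 6: bank1 row0 -> MISS (open row0); precharges=4
Acc 7: bank1 row3 -> MISS (open row3); precharges=5
Acc 8: bank0 row4 -> MISS (open row4); precharges=6
Acc 9: bank0 row0 -> MISS (open row0); precharges=7
Acc 10: bank1 row2 -> MISS (open row2); precharges=8
Acc 11: bank0 row2 -> MISS (open row2); precharges=9
Acc 12: bank0 row3 -> MISS (open row3); precharges=10
Acc 13: bank1 row2 -> HIT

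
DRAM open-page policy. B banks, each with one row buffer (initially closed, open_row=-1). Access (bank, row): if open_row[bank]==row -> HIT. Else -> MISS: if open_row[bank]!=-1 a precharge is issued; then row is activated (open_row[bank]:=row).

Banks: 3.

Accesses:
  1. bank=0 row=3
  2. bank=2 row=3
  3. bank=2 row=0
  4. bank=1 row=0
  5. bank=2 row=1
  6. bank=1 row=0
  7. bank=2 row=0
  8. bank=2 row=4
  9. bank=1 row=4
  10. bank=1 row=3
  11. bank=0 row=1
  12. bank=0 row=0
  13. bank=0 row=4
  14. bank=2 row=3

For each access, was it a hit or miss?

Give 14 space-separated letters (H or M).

Answer: M M M M M H M M M M M M M M

Derivation:
Acc 1: bank0 row3 -> MISS (open row3); precharges=0
Acc 2: bank2 row3 -> MISS (open row3); precharges=0
Acc 3: bank2 row0 -> MISS (open row0); precharges=1
Acc 4: bank1 row0 -> MISS (open row0); precharges=1
Acc 5: bank2 row1 -> MISS (open row1); precharges=2
Acc 6: bank1 row0 -> HIT
Acc 7: bank2 row0 -> MISS (open row0); precharges=3
Acc 8: bank2 row4 -> MISS (open row4); precharges=4
Acc 9: bank1 row4 -> MISS (open row4); precharges=5
Acc 10: bank1 row3 -> MISS (open row3); precharges=6
Acc 11: bank0 row1 -> MISS (open row1); precharges=7
Acc 12: bank0 row0 -> MISS (open row0); precharges=8
Acc 13: bank0 row4 -> MISS (open row4); precharges=9
Acc 14: bank2 row3 -> MISS (open row3); precharges=10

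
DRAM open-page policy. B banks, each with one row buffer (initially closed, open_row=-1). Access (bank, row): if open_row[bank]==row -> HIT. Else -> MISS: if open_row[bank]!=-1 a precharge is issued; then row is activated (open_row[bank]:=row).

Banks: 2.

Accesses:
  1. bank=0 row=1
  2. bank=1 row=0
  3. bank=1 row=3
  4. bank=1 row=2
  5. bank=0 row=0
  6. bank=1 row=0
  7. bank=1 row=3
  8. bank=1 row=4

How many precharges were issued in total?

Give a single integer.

Answer: 6

Derivation:
Acc 1: bank0 row1 -> MISS (open row1); precharges=0
Acc 2: bank1 row0 -> MISS (open row0); precharges=0
Acc 3: bank1 row3 -> MISS (open row3); precharges=1
Acc 4: bank1 row2 -> MISS (open row2); precharges=2
Acc 5: bank0 row0 -> MISS (open row0); precharges=3
Acc 6: bank1 row0 -> MISS (open row0); precharges=4
Acc 7: bank1 row3 -> MISS (open row3); precharges=5
Acc 8: bank1 row4 -> MISS (open row4); precharges=6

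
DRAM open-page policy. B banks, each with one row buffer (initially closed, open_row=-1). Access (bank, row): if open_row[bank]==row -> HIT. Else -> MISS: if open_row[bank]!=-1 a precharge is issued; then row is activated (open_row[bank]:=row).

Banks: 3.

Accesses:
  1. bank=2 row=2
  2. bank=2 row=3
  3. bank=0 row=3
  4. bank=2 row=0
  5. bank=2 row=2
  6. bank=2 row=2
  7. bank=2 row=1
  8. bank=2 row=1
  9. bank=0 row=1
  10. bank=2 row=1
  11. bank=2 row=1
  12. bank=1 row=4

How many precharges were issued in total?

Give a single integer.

Answer: 5

Derivation:
Acc 1: bank2 row2 -> MISS (open row2); precharges=0
Acc 2: bank2 row3 -> MISS (open row3); precharges=1
Acc 3: bank0 row3 -> MISS (open row3); precharges=1
Acc 4: bank2 row0 -> MISS (open row0); precharges=2
Acc 5: bank2 row2 -> MISS (open row2); precharges=3
Acc 6: bank2 row2 -> HIT
Acc 7: bank2 row1 -> MISS (open row1); precharges=4
Acc 8: bank2 row1 -> HIT
Acc 9: bank0 row1 -> MISS (open row1); precharges=5
Acc 10: bank2 row1 -> HIT
Acc 11: bank2 row1 -> HIT
Acc 12: bank1 row4 -> MISS (open row4); precharges=5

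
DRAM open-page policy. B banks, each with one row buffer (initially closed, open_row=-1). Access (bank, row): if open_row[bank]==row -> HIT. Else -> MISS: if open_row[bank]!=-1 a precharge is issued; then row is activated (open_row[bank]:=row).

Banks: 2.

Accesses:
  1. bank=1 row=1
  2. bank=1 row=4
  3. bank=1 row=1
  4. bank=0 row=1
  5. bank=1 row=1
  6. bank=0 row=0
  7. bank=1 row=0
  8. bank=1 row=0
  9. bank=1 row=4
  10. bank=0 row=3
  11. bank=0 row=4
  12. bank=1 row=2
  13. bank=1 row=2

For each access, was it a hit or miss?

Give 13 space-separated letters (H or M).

Answer: M M M M H M M H M M M M H

Derivation:
Acc 1: bank1 row1 -> MISS (open row1); precharges=0
Acc 2: bank1 row4 -> MISS (open row4); precharges=1
Acc 3: bank1 row1 -> MISS (open row1); precharges=2
Acc 4: bank0 row1 -> MISS (open row1); precharges=2
Acc 5: bank1 row1 -> HIT
Acc 6: bank0 row0 -> MISS (open row0); precharges=3
Acc 7: bank1 row0 -> MISS (open row0); precharges=4
Acc 8: bank1 row0 -> HIT
Acc 9: bank1 row4 -> MISS (open row4); precharges=5
Acc 10: bank0 row3 -> MISS (open row3); precharges=6
Acc 11: bank0 row4 -> MISS (open row4); precharges=7
Acc 12: bank1 row2 -> MISS (open row2); precharges=8
Acc 13: bank1 row2 -> HIT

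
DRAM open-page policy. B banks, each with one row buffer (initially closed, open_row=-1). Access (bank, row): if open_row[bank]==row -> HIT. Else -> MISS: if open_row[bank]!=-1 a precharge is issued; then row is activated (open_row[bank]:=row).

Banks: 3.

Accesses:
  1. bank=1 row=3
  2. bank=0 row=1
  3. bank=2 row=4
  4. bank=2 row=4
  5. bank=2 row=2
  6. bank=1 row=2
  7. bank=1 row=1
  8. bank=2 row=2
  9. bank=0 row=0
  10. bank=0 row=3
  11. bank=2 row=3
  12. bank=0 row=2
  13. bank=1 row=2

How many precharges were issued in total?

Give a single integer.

Acc 1: bank1 row3 -> MISS (open row3); precharges=0
Acc 2: bank0 row1 -> MISS (open row1); precharges=0
Acc 3: bank2 row4 -> MISS (open row4); precharges=0
Acc 4: bank2 row4 -> HIT
Acc 5: bank2 row2 -> MISS (open row2); precharges=1
Acc 6: bank1 row2 -> MISS (open row2); precharges=2
Acc 7: bank1 row1 -> MISS (open row1); precharges=3
Acc 8: bank2 row2 -> HIT
Acc 9: bank0 row0 -> MISS (open row0); precharges=4
Acc 10: bank0 row3 -> MISS (open row3); precharges=5
Acc 11: bank2 row3 -> MISS (open row3); precharges=6
Acc 12: bank0 row2 -> MISS (open row2); precharges=7
Acc 13: bank1 row2 -> MISS (open row2); precharges=8

Answer: 8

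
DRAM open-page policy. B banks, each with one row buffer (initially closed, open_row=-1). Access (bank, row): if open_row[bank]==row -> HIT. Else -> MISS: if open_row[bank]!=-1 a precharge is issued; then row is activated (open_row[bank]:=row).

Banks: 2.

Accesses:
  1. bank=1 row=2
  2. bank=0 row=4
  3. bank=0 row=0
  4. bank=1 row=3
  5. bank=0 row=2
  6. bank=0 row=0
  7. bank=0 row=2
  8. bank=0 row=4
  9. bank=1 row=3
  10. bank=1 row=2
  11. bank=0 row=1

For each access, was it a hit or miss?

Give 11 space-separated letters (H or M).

Acc 1: bank1 row2 -> MISS (open row2); precharges=0
Acc 2: bank0 row4 -> MISS (open row4); precharges=0
Acc 3: bank0 row0 -> MISS (open row0); precharges=1
Acc 4: bank1 row3 -> MISS (open row3); precharges=2
Acc 5: bank0 row2 -> MISS (open row2); precharges=3
Acc 6: bank0 row0 -> MISS (open row0); precharges=4
Acc 7: bank0 row2 -> MISS (open row2); precharges=5
Acc 8: bank0 row4 -> MISS (open row4); precharges=6
Acc 9: bank1 row3 -> HIT
Acc 10: bank1 row2 -> MISS (open row2); precharges=7
Acc 11: bank0 row1 -> MISS (open row1); precharges=8

Answer: M M M M M M M M H M M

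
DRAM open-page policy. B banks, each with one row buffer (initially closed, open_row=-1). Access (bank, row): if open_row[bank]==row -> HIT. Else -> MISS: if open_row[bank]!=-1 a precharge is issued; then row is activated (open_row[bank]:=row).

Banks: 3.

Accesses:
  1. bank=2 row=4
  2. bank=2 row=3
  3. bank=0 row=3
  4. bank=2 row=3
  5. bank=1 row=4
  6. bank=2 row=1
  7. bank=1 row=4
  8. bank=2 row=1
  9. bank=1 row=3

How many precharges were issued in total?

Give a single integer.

Acc 1: bank2 row4 -> MISS (open row4); precharges=0
Acc 2: bank2 row3 -> MISS (open row3); precharges=1
Acc 3: bank0 row3 -> MISS (open row3); precharges=1
Acc 4: bank2 row3 -> HIT
Acc 5: bank1 row4 -> MISS (open row4); precharges=1
Acc 6: bank2 row1 -> MISS (open row1); precharges=2
Acc 7: bank1 row4 -> HIT
Acc 8: bank2 row1 -> HIT
Acc 9: bank1 row3 -> MISS (open row3); precharges=3

Answer: 3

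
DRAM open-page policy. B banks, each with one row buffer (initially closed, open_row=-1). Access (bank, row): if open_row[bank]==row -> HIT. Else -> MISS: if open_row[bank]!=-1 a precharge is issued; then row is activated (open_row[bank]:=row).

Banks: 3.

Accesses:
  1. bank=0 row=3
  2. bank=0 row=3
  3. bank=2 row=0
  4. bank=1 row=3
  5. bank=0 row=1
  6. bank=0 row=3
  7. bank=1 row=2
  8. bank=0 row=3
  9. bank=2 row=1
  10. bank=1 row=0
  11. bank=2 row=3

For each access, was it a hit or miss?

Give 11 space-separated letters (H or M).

Answer: M H M M M M M H M M M

Derivation:
Acc 1: bank0 row3 -> MISS (open row3); precharges=0
Acc 2: bank0 row3 -> HIT
Acc 3: bank2 row0 -> MISS (open row0); precharges=0
Acc 4: bank1 row3 -> MISS (open row3); precharges=0
Acc 5: bank0 row1 -> MISS (open row1); precharges=1
Acc 6: bank0 row3 -> MISS (open row3); precharges=2
Acc 7: bank1 row2 -> MISS (open row2); precharges=3
Acc 8: bank0 row3 -> HIT
Acc 9: bank2 row1 -> MISS (open row1); precharges=4
Acc 10: bank1 row0 -> MISS (open row0); precharges=5
Acc 11: bank2 row3 -> MISS (open row3); precharges=6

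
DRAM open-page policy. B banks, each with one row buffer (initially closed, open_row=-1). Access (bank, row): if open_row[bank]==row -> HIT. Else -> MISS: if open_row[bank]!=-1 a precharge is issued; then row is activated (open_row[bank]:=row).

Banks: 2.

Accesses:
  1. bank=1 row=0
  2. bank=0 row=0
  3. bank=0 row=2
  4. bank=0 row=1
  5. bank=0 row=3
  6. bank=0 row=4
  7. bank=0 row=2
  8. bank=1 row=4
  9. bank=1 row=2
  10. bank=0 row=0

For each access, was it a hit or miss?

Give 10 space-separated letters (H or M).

Acc 1: bank1 row0 -> MISS (open row0); precharges=0
Acc 2: bank0 row0 -> MISS (open row0); precharges=0
Acc 3: bank0 row2 -> MISS (open row2); precharges=1
Acc 4: bank0 row1 -> MISS (open row1); precharges=2
Acc 5: bank0 row3 -> MISS (open row3); precharges=3
Acc 6: bank0 row4 -> MISS (open row4); precharges=4
Acc 7: bank0 row2 -> MISS (open row2); precharges=5
Acc 8: bank1 row4 -> MISS (open row4); precharges=6
Acc 9: bank1 row2 -> MISS (open row2); precharges=7
Acc 10: bank0 row0 -> MISS (open row0); precharges=8

Answer: M M M M M M M M M M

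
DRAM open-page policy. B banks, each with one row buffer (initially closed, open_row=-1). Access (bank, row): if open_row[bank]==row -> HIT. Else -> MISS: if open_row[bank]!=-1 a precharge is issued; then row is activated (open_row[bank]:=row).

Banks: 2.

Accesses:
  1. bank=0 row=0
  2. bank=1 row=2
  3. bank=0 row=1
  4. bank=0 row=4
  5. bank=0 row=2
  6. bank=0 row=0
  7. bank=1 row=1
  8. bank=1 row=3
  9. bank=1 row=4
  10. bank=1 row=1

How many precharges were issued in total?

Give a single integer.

Answer: 8

Derivation:
Acc 1: bank0 row0 -> MISS (open row0); precharges=0
Acc 2: bank1 row2 -> MISS (open row2); precharges=0
Acc 3: bank0 row1 -> MISS (open row1); precharges=1
Acc 4: bank0 row4 -> MISS (open row4); precharges=2
Acc 5: bank0 row2 -> MISS (open row2); precharges=3
Acc 6: bank0 row0 -> MISS (open row0); precharges=4
Acc 7: bank1 row1 -> MISS (open row1); precharges=5
Acc 8: bank1 row3 -> MISS (open row3); precharges=6
Acc 9: bank1 row4 -> MISS (open row4); precharges=7
Acc 10: bank1 row1 -> MISS (open row1); precharges=8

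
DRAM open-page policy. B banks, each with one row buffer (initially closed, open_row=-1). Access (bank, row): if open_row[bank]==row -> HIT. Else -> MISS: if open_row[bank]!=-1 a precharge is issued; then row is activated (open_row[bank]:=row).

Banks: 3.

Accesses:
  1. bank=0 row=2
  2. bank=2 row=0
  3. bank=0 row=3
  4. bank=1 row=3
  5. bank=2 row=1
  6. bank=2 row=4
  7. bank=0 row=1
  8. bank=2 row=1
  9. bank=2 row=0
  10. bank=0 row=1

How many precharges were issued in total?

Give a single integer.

Answer: 6

Derivation:
Acc 1: bank0 row2 -> MISS (open row2); precharges=0
Acc 2: bank2 row0 -> MISS (open row0); precharges=0
Acc 3: bank0 row3 -> MISS (open row3); precharges=1
Acc 4: bank1 row3 -> MISS (open row3); precharges=1
Acc 5: bank2 row1 -> MISS (open row1); precharges=2
Acc 6: bank2 row4 -> MISS (open row4); precharges=3
Acc 7: bank0 row1 -> MISS (open row1); precharges=4
Acc 8: bank2 row1 -> MISS (open row1); precharges=5
Acc 9: bank2 row0 -> MISS (open row0); precharges=6
Acc 10: bank0 row1 -> HIT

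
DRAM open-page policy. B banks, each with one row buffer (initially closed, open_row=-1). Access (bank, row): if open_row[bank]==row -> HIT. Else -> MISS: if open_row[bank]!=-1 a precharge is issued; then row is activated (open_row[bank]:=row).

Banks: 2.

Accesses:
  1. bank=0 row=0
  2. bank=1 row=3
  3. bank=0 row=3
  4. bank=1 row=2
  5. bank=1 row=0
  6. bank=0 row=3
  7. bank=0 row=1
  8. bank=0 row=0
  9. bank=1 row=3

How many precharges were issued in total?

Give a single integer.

Acc 1: bank0 row0 -> MISS (open row0); precharges=0
Acc 2: bank1 row3 -> MISS (open row3); precharges=0
Acc 3: bank0 row3 -> MISS (open row3); precharges=1
Acc 4: bank1 row2 -> MISS (open row2); precharges=2
Acc 5: bank1 row0 -> MISS (open row0); precharges=3
Acc 6: bank0 row3 -> HIT
Acc 7: bank0 row1 -> MISS (open row1); precharges=4
Acc 8: bank0 row0 -> MISS (open row0); precharges=5
Acc 9: bank1 row3 -> MISS (open row3); precharges=6

Answer: 6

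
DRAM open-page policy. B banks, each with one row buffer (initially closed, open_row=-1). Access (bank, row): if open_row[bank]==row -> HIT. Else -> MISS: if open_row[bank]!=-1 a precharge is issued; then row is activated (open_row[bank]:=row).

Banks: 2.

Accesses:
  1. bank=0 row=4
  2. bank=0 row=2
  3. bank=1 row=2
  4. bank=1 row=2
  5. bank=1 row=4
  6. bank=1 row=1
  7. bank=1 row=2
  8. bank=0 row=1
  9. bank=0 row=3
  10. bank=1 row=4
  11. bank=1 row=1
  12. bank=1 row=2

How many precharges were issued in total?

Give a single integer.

Acc 1: bank0 row4 -> MISS (open row4); precharges=0
Acc 2: bank0 row2 -> MISS (open row2); precharges=1
Acc 3: bank1 row2 -> MISS (open row2); precharges=1
Acc 4: bank1 row2 -> HIT
Acc 5: bank1 row4 -> MISS (open row4); precharges=2
Acc 6: bank1 row1 -> MISS (open row1); precharges=3
Acc 7: bank1 row2 -> MISS (open row2); precharges=4
Acc 8: bank0 row1 -> MISS (open row1); precharges=5
Acc 9: bank0 row3 -> MISS (open row3); precharges=6
Acc 10: bank1 row4 -> MISS (open row4); precharges=7
Acc 11: bank1 row1 -> MISS (open row1); precharges=8
Acc 12: bank1 row2 -> MISS (open row2); precharges=9

Answer: 9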